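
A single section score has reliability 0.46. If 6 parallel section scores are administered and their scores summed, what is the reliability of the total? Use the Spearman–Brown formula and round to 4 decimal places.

0.8364

ρ_k = kρ / (1 + (k−1)ρ) = 6·0.46 / (1 + 5·0.46) = 2.760 / 3.300 = 0.8364.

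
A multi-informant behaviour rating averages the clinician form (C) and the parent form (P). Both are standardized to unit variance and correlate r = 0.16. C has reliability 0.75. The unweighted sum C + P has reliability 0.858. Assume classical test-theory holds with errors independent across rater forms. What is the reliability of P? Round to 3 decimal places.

0.921

Var(C+P) = 2 + 2·0.16 = 2.320.
True-score variance = ρ_C + ρ_P + 2·0.16, so 0.858 = (0.75 + ρ_P + 0.32) / 2.320.
ρ_P = 0.858·2.320 − 0.75 − 0.32 = 0.921.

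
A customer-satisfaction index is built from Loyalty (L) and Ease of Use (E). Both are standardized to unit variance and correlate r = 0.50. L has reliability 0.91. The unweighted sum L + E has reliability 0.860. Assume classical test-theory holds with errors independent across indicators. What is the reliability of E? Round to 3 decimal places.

Var(L+E) = 2 + 2·0.50 = 3.000.
True-score variance = ρ_L + ρ_E + 2·0.50, so 0.860 = (0.91 + ρ_E + 1.00) / 3.000.
ρ_E = 0.860·3.000 − 0.91 − 1.00 = 0.670.

0.670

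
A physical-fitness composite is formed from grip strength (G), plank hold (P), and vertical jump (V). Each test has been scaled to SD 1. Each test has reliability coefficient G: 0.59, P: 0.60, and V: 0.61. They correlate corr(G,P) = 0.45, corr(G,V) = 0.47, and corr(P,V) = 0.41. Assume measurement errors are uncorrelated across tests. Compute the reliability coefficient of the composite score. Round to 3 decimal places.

Var(G+P+V) = 3 + 2·[0.45 + 0.47 + 0.41] = 3 + 2.66 = 5.66.
Because errors are independent across components, Cov(Tᵢ,Tⱼ) = Cov(Xᵢ,Xⱼ); the off-diagonal part of the true-score variance is the same as above.
True-score variance = [0.59 + 0.60 + 0.61] + 2.66 = 1.8 + 2.66 = 4.46.
Reliability = 4.46 / 5.66 = 0.788.

0.788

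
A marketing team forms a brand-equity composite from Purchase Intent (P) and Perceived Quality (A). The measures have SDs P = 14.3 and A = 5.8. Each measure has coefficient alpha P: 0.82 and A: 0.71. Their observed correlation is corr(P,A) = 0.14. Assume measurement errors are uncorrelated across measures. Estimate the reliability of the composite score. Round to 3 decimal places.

Var(P+A) = 14.3² + 5.8² + 2·[14.3·5.8·0.14] = 238.13 + 23.2232 = 261.353.
With uncorrelated errors the cross-covariances are all true-score covariance, so they carry over unchanged; only the diagonal terms shrink to ρᵢσᵢ².
True-score variance = [14.3²·0.82 + 5.8²·0.71] + 23.2232 = 191.566 + 23.2232 = 214.789.
Reliability = 214.789 / 261.353 = 0.822.

0.822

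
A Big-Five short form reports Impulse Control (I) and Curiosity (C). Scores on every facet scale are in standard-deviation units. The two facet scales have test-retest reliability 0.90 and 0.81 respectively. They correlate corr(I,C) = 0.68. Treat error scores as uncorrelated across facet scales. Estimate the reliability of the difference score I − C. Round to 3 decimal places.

Var(I−C) = 1 + 1 − 2·0.68 = 2 − 1.36 = 0.64.
With uncorrelated errors the cross-covariances are all true-score covariance, so they carry over unchanged; only the diagonal terms shrink to ρᵢσᵢ².
True-score variance = [0.90 + 0.81] − 1.36 = 1.71 − 1.36 = 0.35.
Reliability = 0.35 / 0.64 = 0.547.

0.547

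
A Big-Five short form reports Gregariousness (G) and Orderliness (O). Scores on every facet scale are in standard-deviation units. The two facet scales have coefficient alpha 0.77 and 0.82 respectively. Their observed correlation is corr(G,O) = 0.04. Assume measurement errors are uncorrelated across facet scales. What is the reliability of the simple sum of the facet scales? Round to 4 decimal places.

0.8029

Var(G+O) = 2 + 2·[0.04] = 2 + 0.08 = 2.08.
Under uncorrelated errors the observed covariances equal the true-score covariances, so only the own-variance terms attenuate.
True-score variance = [0.77 + 0.82] + 0.08 = 1.59 + 0.08 = 1.67.
Reliability = 1.67 / 2.08 = 0.8029.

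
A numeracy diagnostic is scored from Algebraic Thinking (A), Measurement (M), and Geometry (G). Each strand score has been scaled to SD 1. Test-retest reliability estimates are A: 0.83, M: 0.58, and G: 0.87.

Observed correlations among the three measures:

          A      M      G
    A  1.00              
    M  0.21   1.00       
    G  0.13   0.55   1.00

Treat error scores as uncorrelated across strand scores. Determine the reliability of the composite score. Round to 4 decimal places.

Var(A+M+G) = 3 + 2·[0.21 + 0.13 + 0.55] = 3 + 1.78 = 4.78.
Under uncorrelated errors the observed covariances equal the true-score covariances, so only the own-variance terms attenuate.
True-score variance = [0.83 + 0.58 + 0.87] + 1.78 = 2.28 + 1.78 = 4.06.
Reliability = 4.06 / 4.78 = 0.8494.

0.8494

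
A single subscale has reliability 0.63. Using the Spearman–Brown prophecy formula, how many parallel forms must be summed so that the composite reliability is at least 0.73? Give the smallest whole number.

k ≥ ρ*(1−ρ₁)/(ρ₁(1−ρ*)) = 0.73·0.37 / (0.63·0.27) = 1.588.
Smallest integer k = 2.

2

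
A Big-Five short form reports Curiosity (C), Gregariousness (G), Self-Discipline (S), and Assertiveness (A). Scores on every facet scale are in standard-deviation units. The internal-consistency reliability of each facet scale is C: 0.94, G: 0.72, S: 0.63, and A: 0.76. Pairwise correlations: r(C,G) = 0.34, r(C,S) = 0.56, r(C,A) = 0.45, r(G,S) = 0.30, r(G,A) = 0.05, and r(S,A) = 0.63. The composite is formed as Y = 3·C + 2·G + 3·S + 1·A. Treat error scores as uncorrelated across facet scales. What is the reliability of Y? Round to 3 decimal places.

0.890

Var(Y) = 3² + 2² + 3² + 1 + 2·[6·0.34 + 9·0.56 + 3·0.45 + 6·0.30 + 2·0.05 + 3·0.63] = 23 + 24.44 = 47.44.
Under uncorrelated errors the observed covariances equal the true-score covariances, so only the own-variance terms attenuate.
True-score variance = [3²·0.94 + 2²·0.72 + 3²·0.63 + 0.76] + 24.44 = 17.77 + 24.44 = 42.21.
Reliability = 42.21 / 47.44 = 0.890.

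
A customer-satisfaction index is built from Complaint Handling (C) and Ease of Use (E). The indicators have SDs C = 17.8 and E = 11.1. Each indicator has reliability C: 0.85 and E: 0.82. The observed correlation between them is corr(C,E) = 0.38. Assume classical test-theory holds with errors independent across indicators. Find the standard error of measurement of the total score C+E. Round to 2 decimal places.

8.35

Var(total) = 440.05 + 150.161 = 590.211.
True-score variance = 370.346 + 150.161 = 520.507, so reliability = 0.8819.
Error variance = 590.211 − 520.507 = 69.7038; SEM = √69.7038 = 8.35.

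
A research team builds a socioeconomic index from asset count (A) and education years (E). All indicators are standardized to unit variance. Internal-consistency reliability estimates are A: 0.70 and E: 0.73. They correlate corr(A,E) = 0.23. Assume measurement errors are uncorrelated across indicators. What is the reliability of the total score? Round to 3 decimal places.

0.768

Var(A+E) = 2 + 2·[0.23] = 2 + 0.46 = 2.46.
Because errors are independent across components, Cov(Tᵢ,Tⱼ) = Cov(Xᵢ,Xⱼ); the off-diagonal part of the true-score variance is the same as above.
True-score variance = [0.70 + 0.73] + 0.46 = 1.43 + 0.46 = 1.89.
Reliability = 1.89 / 2.46 = 0.768.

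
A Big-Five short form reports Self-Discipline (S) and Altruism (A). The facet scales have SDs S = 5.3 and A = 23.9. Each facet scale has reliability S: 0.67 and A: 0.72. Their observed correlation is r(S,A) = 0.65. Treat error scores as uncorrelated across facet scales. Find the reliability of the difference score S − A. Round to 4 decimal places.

Var(S−A) = 5.3² + 23.9² − 2·5.3·23.9·0.65 = 599.3 − 164.671 = 434.629.
Under uncorrelated errors the observed covariances equal the true-score covariances, so only the own-variance terms attenuate.
True-score variance = [5.3²·0.67 + 23.9²·0.72] − 164.671 = 430.091 − 164.671 = 265.42.
Reliability = 265.42 / 434.629 = 0.6107.

0.6107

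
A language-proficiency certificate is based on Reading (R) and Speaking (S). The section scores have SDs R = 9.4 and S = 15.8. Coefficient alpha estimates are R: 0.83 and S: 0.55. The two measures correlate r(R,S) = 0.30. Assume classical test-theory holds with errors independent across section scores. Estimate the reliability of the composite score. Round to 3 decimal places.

Var(R+S) = 9.4² + 15.8² + 2·[9.4·15.8·0.30] = 338 + 89.112 = 427.112.
Because errors are independent across components, Cov(Tᵢ,Tⱼ) = Cov(Xᵢ,Xⱼ); the off-diagonal part of the true-score variance is the same as above.
True-score variance = [9.4²·0.83 + 15.8²·0.55] + 89.112 = 210.641 + 89.112 = 299.753.
Reliability = 299.753 / 427.112 = 0.702.

0.702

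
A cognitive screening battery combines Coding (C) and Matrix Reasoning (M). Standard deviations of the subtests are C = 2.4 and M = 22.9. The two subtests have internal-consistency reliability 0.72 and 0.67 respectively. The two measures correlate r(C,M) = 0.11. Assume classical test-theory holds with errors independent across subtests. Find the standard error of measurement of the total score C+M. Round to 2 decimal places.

Var(total) = 530.17 + 12.0912 = 542.261.
True-score variance = 355.502 + 12.0912 = 367.593, so reliability = 0.6779.
Error variance = 542.261 − 367.593 = 174.668; SEM = √174.668 = 13.22.

13.22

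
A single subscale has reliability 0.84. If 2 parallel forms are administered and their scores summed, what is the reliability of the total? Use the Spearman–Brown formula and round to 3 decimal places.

ρ_k = kρ / (1 + (k−1)ρ) = 2·0.84 / (1 + 1·0.84) = 1.680 / 1.840 = 0.913.

0.913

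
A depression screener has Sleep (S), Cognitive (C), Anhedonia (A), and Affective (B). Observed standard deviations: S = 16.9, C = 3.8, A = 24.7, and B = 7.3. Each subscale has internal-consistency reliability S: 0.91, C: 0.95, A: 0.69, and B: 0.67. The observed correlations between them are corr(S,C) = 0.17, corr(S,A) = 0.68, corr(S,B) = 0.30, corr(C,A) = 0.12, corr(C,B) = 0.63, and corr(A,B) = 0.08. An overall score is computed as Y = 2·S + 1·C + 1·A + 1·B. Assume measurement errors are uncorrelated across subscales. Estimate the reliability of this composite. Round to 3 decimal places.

0.904

Var(Y) = 2²·16.9² + 3.8² + 24.7² + 7.3² + 2·[2·16.9·3.8·0.17 + 2·16.9·24.7·0.68 + 2·16.9·7.3·0.30 + 3.8·24.7·0.12 + 3.8·7.3·0.63 + 24.7·7.3·0.08] = 1820.26 + 1413.45 = 3233.71.
Under uncorrelated errors the observed covariances equal the true-score covariances, so only the own-variance terms attenuate.
True-score variance = [2²·16.9²·0.91 + 3.8²·0.95 + 24.7²·0.69 + 7.3²·0.67] + 1413.45 = 1510 + 1413.45 = 2923.46.
Reliability = 2923.46 / 3233.71 = 0.904.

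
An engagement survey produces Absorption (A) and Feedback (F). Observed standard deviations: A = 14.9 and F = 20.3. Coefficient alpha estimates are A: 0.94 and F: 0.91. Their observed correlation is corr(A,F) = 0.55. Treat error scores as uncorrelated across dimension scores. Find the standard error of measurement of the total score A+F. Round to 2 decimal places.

Var(total) = 634.1 + 332.717 = 966.817.
True-score variance = 583.691 + 332.717 = 916.408, so reliability = 0.9479.
Error variance = 966.817 − 916.408 = 50.4087; SEM = √50.4087 = 7.10.

7.10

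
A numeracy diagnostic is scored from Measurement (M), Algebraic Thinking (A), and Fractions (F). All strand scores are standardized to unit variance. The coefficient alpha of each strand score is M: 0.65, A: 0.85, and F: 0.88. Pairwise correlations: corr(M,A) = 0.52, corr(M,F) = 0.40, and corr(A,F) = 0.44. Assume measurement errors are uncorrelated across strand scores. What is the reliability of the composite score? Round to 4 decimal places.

Var(M+A+F) = 3 + 2·[0.52 + 0.40 + 0.44] = 3 + 2.72 = 5.72.
Under uncorrelated errors the observed covariances equal the true-score covariances, so only the own-variance terms attenuate.
True-score variance = [0.65 + 0.85 + 0.88] + 2.72 = 2.38 + 2.72 = 5.1.
Reliability = 5.1 / 5.72 = 0.8916.

0.8916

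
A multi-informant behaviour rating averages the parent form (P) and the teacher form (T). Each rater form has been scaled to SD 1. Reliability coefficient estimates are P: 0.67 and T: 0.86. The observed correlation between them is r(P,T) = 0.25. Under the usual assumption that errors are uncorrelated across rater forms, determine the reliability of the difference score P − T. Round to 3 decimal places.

Var(P−T) = 1 + 1 − 2·0.25 = 2 − 0.5 = 1.5.
Under uncorrelated errors the observed covariances equal the true-score covariances, so only the own-variance terms attenuate.
True-score variance = [0.67 + 0.86] − 0.5 = 1.53 − 0.5 = 1.03.
Reliability = 1.03 / 1.5 = 0.687.

0.687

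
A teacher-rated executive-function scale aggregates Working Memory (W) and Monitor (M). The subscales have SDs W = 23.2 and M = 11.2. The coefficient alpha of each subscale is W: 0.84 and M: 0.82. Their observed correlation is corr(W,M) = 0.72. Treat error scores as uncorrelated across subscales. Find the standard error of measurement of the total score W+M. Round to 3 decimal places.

Var(total) = 663.68 + 374.17 = 1037.85.
True-score variance = 554.982 + 374.17 = 929.152, so reliability = 0.8953.
Error variance = 1037.85 − 929.152 = 108.698; SEM = √108.698 = 10.426.

10.426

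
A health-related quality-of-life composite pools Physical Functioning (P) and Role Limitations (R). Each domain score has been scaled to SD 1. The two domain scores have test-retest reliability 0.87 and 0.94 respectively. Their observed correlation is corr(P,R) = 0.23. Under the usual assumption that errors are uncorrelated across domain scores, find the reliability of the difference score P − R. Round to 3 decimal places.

Var(P−R) = 1 + 1 − 2·0.23 = 2 − 0.46 = 1.54.
With uncorrelated errors the cross-covariances are all true-score covariance, so they carry over unchanged; only the diagonal terms shrink to ρᵢσᵢ².
True-score variance = [0.87 + 0.94] − 0.46 = 1.81 − 0.46 = 1.35.
Reliability = 1.35 / 1.54 = 0.877.

0.877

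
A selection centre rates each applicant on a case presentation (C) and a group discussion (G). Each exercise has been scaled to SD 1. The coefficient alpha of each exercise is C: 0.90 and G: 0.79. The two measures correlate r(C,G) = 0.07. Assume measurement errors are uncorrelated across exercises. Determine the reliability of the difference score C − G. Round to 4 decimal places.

0.8333

Var(C−G) = 1 + 1 − 2·0.07 = 2 − 0.14 = 1.86.
With uncorrelated errors the cross-covariances are all true-score covariance, so they carry over unchanged; only the diagonal terms shrink to ρᵢσᵢ².
True-score variance = [0.90 + 0.79] − 0.14 = 1.69 − 0.14 = 1.55.
Reliability = 1.55 / 1.86 = 0.8333.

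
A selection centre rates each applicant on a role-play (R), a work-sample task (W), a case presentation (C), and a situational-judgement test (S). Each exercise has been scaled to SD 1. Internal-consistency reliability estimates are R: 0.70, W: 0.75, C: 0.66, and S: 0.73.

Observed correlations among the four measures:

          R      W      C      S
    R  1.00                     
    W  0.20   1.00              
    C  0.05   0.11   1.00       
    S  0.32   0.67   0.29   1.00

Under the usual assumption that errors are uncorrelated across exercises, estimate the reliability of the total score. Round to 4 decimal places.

Var(R+W+C+S) = 4 + 2·[0.20 + 0.05 + 0.32 + 0.11 + 0.67 + 0.29] = 4 + 3.28 = 7.28.
With uncorrelated errors the cross-covariances are all true-score covariance, so they carry over unchanged; only the diagonal terms shrink to ρᵢσᵢ².
True-score variance = [0.70 + 0.75 + 0.66 + 0.73] + 3.28 = 2.84 + 3.28 = 6.12.
Reliability = 6.12 / 7.28 = 0.8407.

0.8407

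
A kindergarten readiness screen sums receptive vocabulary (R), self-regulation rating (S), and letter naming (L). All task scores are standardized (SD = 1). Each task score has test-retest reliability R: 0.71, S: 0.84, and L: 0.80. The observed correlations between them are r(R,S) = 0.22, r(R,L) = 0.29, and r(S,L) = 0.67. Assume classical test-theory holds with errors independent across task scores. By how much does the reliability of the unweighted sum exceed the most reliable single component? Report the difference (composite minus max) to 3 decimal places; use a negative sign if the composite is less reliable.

0.039

Var(sum) = 3 + 2.36 = 5.36; true-score variance = 2.35 + 2.36 = 4.71; composite reliability = 0.8787.
Max component reliability = 0.8400.
Difference = 0.8787 − 0.8400 = 0.039.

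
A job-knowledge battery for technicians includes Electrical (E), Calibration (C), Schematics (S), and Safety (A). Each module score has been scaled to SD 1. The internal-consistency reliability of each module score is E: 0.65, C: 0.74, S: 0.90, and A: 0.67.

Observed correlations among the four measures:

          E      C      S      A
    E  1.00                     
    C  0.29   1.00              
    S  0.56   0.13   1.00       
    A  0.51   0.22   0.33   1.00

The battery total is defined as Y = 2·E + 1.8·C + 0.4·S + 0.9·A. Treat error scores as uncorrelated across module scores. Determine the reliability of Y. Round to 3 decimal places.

Var(Y) = 2² + 1.8² + 0.4² + 0.9² + 2·[3.6·0.29 + 0.8·0.56 + 1.8·0.51 + 0.72·0.13 + 1.62·0.22 + 0.36·0.33] = 8.21 + 5.9576 = 14.1676.
Under uncorrelated errors the observed covariances equal the true-score covariances, so only the own-variance terms attenuate.
True-score variance = [2²·0.65 + 1.8²·0.74 + 0.4²·0.90 + 0.9²·0.67] + 5.9576 = 5.6843 + 5.9576 = 11.6419.
Reliability = 11.6419 / 14.1676 = 0.822.

0.822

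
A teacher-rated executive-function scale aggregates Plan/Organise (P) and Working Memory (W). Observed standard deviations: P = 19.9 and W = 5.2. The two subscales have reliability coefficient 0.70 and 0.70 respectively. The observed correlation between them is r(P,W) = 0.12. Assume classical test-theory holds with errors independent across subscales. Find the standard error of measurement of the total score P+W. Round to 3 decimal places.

Var(total) = 423.05 + 24.8352 = 447.885.
True-score variance = 296.135 + 24.8352 = 320.97, so reliability = 0.7166.
Error variance = 447.885 − 320.97 = 126.915; SEM = √126.915 = 11.266.

11.266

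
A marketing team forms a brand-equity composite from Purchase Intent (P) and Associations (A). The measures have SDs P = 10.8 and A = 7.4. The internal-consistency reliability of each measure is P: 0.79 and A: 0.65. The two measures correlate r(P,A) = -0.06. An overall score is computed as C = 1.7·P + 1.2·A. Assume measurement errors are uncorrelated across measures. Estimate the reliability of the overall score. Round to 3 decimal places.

Var(C) = 1.7²·10.8² + 1.2²·7.4² + 2·[2.04·10.8·7.4·(-0.06)] = 415.944 − 19.5644 = 396.38.
With uncorrelated errors the cross-covariances are all true-score covariance, so they carry over unchanged; only the diagonal terms shrink to ρᵢσᵢ².
True-score variance = [1.7²·10.8²·0.79 + 1.2²·7.4²·0.65] − 19.5644 = 317.556 − 19.5644 = 297.992.
Reliability = 297.992 / 396.38 = 0.752.

0.752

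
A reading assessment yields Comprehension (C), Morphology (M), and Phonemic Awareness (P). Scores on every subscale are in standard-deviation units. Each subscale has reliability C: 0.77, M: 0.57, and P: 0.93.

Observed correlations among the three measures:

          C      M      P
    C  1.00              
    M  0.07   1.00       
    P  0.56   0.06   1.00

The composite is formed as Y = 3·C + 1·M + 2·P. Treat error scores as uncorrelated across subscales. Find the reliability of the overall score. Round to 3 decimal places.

0.870

Var(Y) = 3² + 1 + 2² + 2·[3·0.07 + 6·0.56 + 2·0.06] = 14 + 7.38 = 21.38.
With uncorrelated errors the cross-covariances are all true-score covariance, so they carry over unchanged; only the diagonal terms shrink to ρᵢσᵢ².
True-score variance = [3²·0.77 + 0.57 + 2²·0.93] + 7.38 = 11.22 + 7.38 = 18.6.
Reliability = 18.6 / 21.38 = 0.870.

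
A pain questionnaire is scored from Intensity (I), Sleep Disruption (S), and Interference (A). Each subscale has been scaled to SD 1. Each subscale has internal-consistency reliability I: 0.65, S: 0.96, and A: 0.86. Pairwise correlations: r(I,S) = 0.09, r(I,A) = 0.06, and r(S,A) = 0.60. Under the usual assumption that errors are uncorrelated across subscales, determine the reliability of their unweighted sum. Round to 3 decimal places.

0.882

Var(I+S+A) = 3 + 2·[0.09 + 0.06 + 0.60] = 3 + 1.5 = 4.5.
Under uncorrelated errors the observed covariances equal the true-score covariances, so only the own-variance terms attenuate.
True-score variance = [0.65 + 0.96 + 0.86] + 1.5 = 2.47 + 1.5 = 3.97.
Reliability = 3.97 / 4.5 = 0.882.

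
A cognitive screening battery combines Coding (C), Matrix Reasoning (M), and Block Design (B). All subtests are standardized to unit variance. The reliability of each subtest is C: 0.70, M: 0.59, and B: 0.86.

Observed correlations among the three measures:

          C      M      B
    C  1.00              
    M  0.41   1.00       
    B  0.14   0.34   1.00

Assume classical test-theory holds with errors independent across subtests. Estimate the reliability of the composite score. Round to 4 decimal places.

Var(C+M+B) = 3 + 2·[0.41 + 0.14 + 0.34] = 3 + 1.78 = 4.78.
Because errors are independent across components, Cov(Tᵢ,Tⱼ) = Cov(Xᵢ,Xⱼ); the off-diagonal part of the true-score variance is the same as above.
True-score variance = [0.70 + 0.59 + 0.86] + 1.78 = 2.15 + 1.78 = 3.93.
Reliability = 3.93 / 4.78 = 0.8222.

0.8222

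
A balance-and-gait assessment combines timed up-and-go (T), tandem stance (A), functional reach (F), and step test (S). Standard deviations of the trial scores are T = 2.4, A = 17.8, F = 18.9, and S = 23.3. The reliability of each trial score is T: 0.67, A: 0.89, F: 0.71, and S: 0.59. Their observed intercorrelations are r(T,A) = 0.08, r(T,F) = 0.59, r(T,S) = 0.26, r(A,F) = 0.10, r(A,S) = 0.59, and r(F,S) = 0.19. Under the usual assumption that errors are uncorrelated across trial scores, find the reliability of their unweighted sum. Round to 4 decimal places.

Var(T+A+F+S) = 2.4² + 17.8² + 18.9² + 23.3² + 2·[2.4·17.8·0.08 + 2.4·18.9·0.59 + 2.4·23.3·0.26 + 17.8·18.9·0.10 + 17.8·23.3·0.59 + 18.9·23.3·0.19] = 1222.7 + 813.456 = 2036.16.
Because errors are independent across components, Cov(Tᵢ,Tⱼ) = Cov(Xᵢ,Xⱼ); the off-diagonal part of the true-score variance is the same as above.
True-score variance = [2.4²·0.67 + 17.8²·0.89 + 18.9²·0.71 + 23.3²·0.59] + 813.456 = 859.771 + 813.456 = 1673.23.
Reliability = 1673.23 / 2036.16 = 0.8218.

0.8218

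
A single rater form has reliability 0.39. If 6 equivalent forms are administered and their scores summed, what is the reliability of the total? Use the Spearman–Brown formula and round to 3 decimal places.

ρ_k = kρ / (1 + (k−1)ρ) = 6·0.39 / (1 + 5·0.39) = 2.340 / 2.950 = 0.793.

0.793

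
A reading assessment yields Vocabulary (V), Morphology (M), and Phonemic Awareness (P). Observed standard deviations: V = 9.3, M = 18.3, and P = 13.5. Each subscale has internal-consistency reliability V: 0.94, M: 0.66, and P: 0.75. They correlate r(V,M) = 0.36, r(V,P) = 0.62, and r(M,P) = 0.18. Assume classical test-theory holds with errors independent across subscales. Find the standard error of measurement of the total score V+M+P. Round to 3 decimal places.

Var(total) = 603.63 + 367.157 = 970.787.
True-score variance = 439.016 + 367.157 = 806.172, so reliability = 0.8304.
Error variance = 970.787 − 806.172 = 164.615; SEM = √164.615 = 12.830.

12.830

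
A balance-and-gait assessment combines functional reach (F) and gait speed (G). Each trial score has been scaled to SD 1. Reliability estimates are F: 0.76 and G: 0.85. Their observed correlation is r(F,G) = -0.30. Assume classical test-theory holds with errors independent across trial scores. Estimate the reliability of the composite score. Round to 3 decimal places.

0.721

Var(F+G) = 2 + 2·[(-0.30)] = 2 − 0.6 = 1.4.
With uncorrelated errors the cross-covariances are all true-score covariance, so they carry over unchanged; only the diagonal terms shrink to ρᵢσᵢ².
True-score variance = [0.76 + 0.85] − 0.6 = 1.61 − 0.6 = 1.01.
Reliability = 1.01 / 1.4 = 0.721.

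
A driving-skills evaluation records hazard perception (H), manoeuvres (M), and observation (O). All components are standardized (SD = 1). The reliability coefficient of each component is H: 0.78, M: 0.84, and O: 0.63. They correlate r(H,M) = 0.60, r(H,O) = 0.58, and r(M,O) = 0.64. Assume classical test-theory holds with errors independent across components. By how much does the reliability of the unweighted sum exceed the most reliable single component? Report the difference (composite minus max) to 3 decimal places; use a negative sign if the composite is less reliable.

0.047

Var(sum) = 3 + 3.64 = 6.64; true-score variance = 2.25 + 3.64 = 5.89; composite reliability = 0.8870.
Max component reliability = 0.8400.
Difference = 0.8870 − 0.8400 = 0.047.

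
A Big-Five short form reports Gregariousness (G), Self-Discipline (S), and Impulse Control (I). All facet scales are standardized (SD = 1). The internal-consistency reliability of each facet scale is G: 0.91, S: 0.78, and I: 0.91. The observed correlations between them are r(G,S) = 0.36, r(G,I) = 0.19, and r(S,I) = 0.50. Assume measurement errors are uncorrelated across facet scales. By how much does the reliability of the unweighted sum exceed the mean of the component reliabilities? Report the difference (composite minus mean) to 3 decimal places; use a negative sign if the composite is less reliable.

Var(sum) = 3 + 2.1 = 5.1; true-score variance = 2.6 + 2.1 = 4.7; composite reliability = 0.9216.
Mean component reliability = 0.8667.
Difference = 0.9216 − 0.8667 = 0.055.

0.055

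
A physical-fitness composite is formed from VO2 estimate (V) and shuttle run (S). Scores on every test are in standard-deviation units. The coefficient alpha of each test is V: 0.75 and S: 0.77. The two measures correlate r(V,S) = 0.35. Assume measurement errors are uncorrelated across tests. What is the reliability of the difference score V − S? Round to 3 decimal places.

Var(V−S) = 1 + 1 − 2·0.35 = 2 − 0.7 = 1.3.
Under uncorrelated errors the observed covariances equal the true-score covariances, so only the own-variance terms attenuate.
True-score variance = [0.75 + 0.77] − 0.7 = 1.52 − 0.7 = 0.82.
Reliability = 0.82 / 1.3 = 0.631.

0.631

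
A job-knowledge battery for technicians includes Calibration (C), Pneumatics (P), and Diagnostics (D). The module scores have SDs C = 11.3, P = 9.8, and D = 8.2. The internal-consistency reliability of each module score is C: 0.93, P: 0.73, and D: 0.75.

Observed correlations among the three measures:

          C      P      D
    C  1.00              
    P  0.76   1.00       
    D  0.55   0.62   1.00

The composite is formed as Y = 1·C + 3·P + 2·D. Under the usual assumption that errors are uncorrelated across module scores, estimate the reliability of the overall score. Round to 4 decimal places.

0.8794

Var(Y) = 11.3² + 3²·9.8² + 2²·8.2² + 2·[3·11.3·9.8·0.76 + 2·11.3·8.2·0.55 + 6·9.8·8.2·0.62] = 1261.01 + 1306.7 = 2567.71.
Under uncorrelated errors the observed covariances equal the true-score covariances, so only the own-variance terms attenuate.
True-score variance = [11.3²·0.93 + 3²·9.8²·0.73 + 2²·8.2²·0.75] + 1306.7 = 951.455 + 1306.7 = 2258.16.
Reliability = 2258.16 / 2567.71 = 0.8794.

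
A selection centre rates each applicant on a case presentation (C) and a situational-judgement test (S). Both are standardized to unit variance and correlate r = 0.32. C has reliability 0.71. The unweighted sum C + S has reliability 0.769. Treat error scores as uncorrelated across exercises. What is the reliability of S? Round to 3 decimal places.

Var(C+S) = 2 + 2·0.32 = 2.640.
True-score variance = ρ_C + ρ_S + 2·0.32, so 0.769 = (0.71 + ρ_S + 0.64) / 2.640.
ρ_S = 0.769·2.640 − 0.71 − 0.64 = 0.680.

0.680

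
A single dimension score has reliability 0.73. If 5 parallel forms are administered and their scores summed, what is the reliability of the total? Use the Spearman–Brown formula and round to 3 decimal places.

0.931

ρ_k = kρ / (1 + (k−1)ρ) = 5·0.73 / (1 + 4·0.73) = 3.650 / 3.920 = 0.931.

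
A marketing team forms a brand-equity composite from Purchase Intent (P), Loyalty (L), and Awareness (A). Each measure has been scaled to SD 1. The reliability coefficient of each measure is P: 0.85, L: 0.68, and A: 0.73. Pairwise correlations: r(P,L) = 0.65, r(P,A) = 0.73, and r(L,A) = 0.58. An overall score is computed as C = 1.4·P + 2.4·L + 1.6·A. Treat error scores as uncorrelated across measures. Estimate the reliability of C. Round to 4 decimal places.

Var(C) = 1.4² + 2.4² + 1.6² + 2·[3.36·0.65 + 2.24·0.73 + 3.84·0.58] = 10.28 + 12.0928 = 22.3728.
Under uncorrelated errors the observed covariances equal the true-score covariances, so only the own-variance terms attenuate.
True-score variance = [1.4²·0.85 + 2.4²·0.68 + 1.6²·0.73] + 12.0928 = 7.4516 + 12.0928 = 19.5444.
Reliability = 19.5444 / 22.3728 = 0.8736.

0.8736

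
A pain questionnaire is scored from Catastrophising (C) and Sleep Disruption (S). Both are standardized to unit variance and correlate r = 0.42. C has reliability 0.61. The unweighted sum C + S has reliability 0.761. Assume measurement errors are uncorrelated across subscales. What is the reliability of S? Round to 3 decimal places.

Var(C+S) = 2 + 2·0.42 = 2.840.
True-score variance = ρ_C + ρ_S + 2·0.42, so 0.761 = (0.61 + ρ_S + 0.84) / 2.840.
ρ_S = 0.761·2.840 − 0.61 − 0.84 = 0.711.

0.711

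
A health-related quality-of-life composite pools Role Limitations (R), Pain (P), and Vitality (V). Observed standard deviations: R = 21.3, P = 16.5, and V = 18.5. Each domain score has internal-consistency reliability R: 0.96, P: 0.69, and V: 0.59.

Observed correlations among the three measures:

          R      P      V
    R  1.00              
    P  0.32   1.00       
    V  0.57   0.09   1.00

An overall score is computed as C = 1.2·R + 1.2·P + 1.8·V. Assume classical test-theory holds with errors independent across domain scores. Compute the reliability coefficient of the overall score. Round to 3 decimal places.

Var(C) = 1.2²·21.3² + 1.2²·16.5² + 1.8²·18.5² + 2·[1.44·21.3·16.5·0.32 + 2.16·21.3·18.5·0.57 + 2.16·16.5·18.5·0.09] = 2154.24 + 1412.89 = 3567.13.
Under uncorrelated errors the observed covariances equal the true-score covariances, so only the own-variance terms attenuate.
True-score variance = [1.2²·21.3²·0.96 + 1.2²·16.5²·0.69 + 1.8²·18.5²·0.59] + 1412.89 = 1551.93 + 1412.89 = 2964.82.
Reliability = 2964.82 / 3567.13 = 0.831.

0.831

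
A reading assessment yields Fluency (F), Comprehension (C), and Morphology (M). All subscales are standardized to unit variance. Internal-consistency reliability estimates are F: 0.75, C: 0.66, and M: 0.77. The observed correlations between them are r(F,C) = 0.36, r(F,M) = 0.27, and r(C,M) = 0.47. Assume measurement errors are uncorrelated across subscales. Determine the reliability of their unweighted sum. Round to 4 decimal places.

Var(F+C+M) = 3 + 2·[0.36 + 0.27 + 0.47] = 3 + 2.2 = 5.2.
With uncorrelated errors the cross-covariances are all true-score covariance, so they carry over unchanged; only the diagonal terms shrink to ρᵢσᵢ².
True-score variance = [0.75 + 0.66 + 0.77] + 2.2 = 2.18 + 2.2 = 4.38.
Reliability = 4.38 / 5.2 = 0.8423.

0.8423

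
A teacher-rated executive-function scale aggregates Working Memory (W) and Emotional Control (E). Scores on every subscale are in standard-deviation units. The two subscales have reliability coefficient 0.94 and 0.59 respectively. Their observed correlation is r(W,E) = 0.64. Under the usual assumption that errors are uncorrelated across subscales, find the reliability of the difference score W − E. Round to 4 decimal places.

Var(W−E) = 1 + 1 − 2·0.64 = 2 − 1.28 = 0.72.
With uncorrelated errors the cross-covariances are all true-score covariance, so they carry over unchanged; only the diagonal terms shrink to ρᵢσᵢ².
True-score variance = [0.94 + 0.59] − 1.28 = 1.53 − 1.28 = 0.25.
Reliability = 0.25 / 0.72 = 0.3472.

0.3472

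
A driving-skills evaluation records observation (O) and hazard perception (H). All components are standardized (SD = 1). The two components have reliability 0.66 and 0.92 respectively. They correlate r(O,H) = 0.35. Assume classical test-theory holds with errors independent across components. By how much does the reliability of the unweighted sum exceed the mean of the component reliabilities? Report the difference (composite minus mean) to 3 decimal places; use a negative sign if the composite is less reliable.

0.054

Var(sum) = 2 + 0.7 = 2.7; true-score variance = 1.58 + 0.7 = 2.28; composite reliability = 0.8444.
Mean component reliability = 0.7900.
Difference = 0.8444 − 0.7900 = 0.054.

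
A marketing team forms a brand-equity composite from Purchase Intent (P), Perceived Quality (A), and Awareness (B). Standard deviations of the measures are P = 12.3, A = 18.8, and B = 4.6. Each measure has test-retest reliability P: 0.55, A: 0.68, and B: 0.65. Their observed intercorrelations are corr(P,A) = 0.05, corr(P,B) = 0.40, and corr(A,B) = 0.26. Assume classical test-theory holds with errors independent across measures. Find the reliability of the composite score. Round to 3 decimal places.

0.705

Var(P+A+B) = 12.3² + 18.8² + 4.6² + 2·[12.3·18.8·0.05 + 12.3·4.6·0.40 + 18.8·4.6·0.26] = 525.89 + 113.358 = 639.248.
Because errors are independent across components, Cov(Tᵢ,Tⱼ) = Cov(Xᵢ,Xⱼ); the off-diagonal part of the true-score variance is the same as above.
True-score variance = [12.3²·0.55 + 18.8²·0.68 + 4.6²·0.65] + 113.358 = 337.303 + 113.358 = 450.66.
Reliability = 450.66 / 639.248 = 0.705.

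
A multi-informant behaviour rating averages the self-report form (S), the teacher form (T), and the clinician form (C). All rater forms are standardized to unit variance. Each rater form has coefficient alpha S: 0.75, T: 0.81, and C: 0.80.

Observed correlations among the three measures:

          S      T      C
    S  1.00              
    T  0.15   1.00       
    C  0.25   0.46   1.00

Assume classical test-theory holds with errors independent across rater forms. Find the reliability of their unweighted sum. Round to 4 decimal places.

Var(S+T+C) = 3 + 2·[0.15 + 0.25 + 0.46] = 3 + 1.72 = 4.72.
Under uncorrelated errors the observed covariances equal the true-score covariances, so only the own-variance terms attenuate.
True-score variance = [0.75 + 0.81 + 0.80] + 1.72 = 2.36 + 1.72 = 4.08.
Reliability = 4.08 / 4.72 = 0.8644.

0.8644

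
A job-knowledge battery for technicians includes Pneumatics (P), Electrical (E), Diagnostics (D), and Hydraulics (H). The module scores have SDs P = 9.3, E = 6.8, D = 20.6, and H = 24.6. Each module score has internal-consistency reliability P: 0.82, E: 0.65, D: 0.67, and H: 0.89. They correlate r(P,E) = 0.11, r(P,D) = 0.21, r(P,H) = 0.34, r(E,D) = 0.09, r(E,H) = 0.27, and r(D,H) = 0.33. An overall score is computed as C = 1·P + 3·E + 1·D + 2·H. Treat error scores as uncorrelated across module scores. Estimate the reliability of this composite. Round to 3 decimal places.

0.888

Var(C) = 9.3² + 3²·6.8² + 20.6² + 2²·24.6² + 2·[3·9.3·6.8·0.11 + 9.3·20.6·0.21 + 2·9.3·24.6·0.34 + 3·6.8·20.6·0.09 + 6·6.8·24.6·0.27 + 2·20.6·24.6·0.33] = 3347.65 + 1719.9 = 5067.55.
Because errors are independent across components, Cov(Tᵢ,Tⱼ) = Cov(Xᵢ,Xⱼ); the off-diagonal part of the true-score variance is the same as above.
True-score variance = [9.3²·0.82 + 3²·6.8²·0.65 + 20.6²·0.67 + 2²·24.6²·0.89] + 1719.9 = 2780.12 + 1719.9 = 4500.01.
Reliability = 4500.01 / 5067.55 = 0.888.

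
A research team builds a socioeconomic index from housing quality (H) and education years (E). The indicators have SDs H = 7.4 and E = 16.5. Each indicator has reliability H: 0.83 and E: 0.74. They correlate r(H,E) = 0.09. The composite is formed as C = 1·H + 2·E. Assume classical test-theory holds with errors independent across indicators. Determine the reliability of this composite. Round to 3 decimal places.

0.754

Var(C) = 7.4² + 2²·16.5² + 2·[2·7.4·16.5·0.09] = 1143.76 + 43.956 = 1187.72.
With uncorrelated errors the cross-covariances are all true-score covariance, so they carry over unchanged; only the diagonal terms shrink to ρᵢσᵢ².
True-score variance = [7.4²·0.83 + 2²·16.5²·0.74] + 43.956 = 851.311 + 43.956 = 895.267.
Reliability = 895.267 / 1187.72 = 0.754.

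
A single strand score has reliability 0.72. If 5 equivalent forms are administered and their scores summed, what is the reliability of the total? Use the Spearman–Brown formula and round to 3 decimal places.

ρ_k = kρ / (1 + (k−1)ρ) = 5·0.72 / (1 + 4·0.72) = 3.600 / 3.880 = 0.928.

0.928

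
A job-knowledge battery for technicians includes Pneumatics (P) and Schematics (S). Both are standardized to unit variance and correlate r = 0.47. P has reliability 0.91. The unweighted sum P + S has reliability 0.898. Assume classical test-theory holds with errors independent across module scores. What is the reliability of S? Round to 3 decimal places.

0.790

Var(P+S) = 2 + 2·0.47 = 2.940.
True-score variance = ρ_P + ρ_S + 2·0.47, so 0.898 = (0.91 + ρ_S + 0.94) / 2.940.
ρ_S = 0.898·2.940 − 0.91 − 0.94 = 0.790.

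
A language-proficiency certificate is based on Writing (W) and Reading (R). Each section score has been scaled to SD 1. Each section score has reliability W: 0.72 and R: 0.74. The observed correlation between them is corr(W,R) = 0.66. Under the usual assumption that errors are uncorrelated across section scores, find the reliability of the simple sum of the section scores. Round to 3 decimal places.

0.837

Var(W+R) = 2 + 2·[0.66] = 2 + 1.32 = 3.32.
Because errors are independent across components, Cov(Tᵢ,Tⱼ) = Cov(Xᵢ,Xⱼ); the off-diagonal part of the true-score variance is the same as above.
True-score variance = [0.72 + 0.74] + 1.32 = 1.46 + 1.32 = 2.78.
Reliability = 2.78 / 3.32 = 0.837.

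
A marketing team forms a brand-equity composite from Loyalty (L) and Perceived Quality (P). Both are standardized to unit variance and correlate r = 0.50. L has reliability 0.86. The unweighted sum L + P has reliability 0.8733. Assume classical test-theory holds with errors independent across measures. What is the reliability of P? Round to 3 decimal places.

Var(L+P) = 2 + 2·0.50 = 3.000.
True-score variance = ρ_L + ρ_P + 2·0.50, so 0.8733 = (0.86 + ρ_P + 1.00) / 3.000.
ρ_P = 0.8733·3.000 − 0.86 − 1.00 = 0.760.

0.760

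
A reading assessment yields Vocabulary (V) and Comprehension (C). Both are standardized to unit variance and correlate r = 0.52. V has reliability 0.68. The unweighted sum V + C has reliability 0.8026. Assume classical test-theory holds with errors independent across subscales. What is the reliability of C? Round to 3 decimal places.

Var(V+C) = 2 + 2·0.52 = 3.040.
True-score variance = ρ_V + ρ_C + 2·0.52, so 0.8026 = (0.68 + ρ_C + 1.04) / 3.040.
ρ_C = 0.8026·3.040 − 0.68 − 1.04 = 0.720.

0.720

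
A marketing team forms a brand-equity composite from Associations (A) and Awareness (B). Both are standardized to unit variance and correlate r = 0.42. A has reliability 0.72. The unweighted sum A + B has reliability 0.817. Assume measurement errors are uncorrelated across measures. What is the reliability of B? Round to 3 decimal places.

0.760

Var(A+B) = 2 + 2·0.42 = 2.840.
True-score variance = ρ_A + ρ_B + 2·0.42, so 0.817 = (0.72 + ρ_B + 0.84) / 2.840.
ρ_B = 0.817·2.840 − 0.72 − 0.84 = 0.760.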